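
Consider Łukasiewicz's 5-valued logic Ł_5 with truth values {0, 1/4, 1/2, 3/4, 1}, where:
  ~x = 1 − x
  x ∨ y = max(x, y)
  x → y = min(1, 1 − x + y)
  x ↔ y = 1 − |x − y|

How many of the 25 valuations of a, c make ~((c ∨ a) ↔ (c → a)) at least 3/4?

5

value 1: 2 assignments (counts)
value 3/4: 3 assignments (counts)
value 1/2: 6 assignments
value 1/4: 7 assignments
value 0: 7 assignments
So 5 of the 25 assignments meet the threshold.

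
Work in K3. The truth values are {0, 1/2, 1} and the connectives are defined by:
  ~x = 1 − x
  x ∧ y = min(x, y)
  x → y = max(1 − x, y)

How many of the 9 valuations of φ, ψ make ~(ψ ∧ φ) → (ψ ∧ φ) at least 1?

1

φ = 0, ψ = 0 ↦ 0  <
φ = 0, ψ = 1/2 ↦ 0  <
φ = 0, ψ = 1 ↦ 0  <
φ = 1/2, ψ = 0 ↦ 0  <
φ = 1/2, ψ = 1/2 ↦ 1/2  <
φ = 1/2, ψ = 1 ↦ 1/2  <
φ = 1, ψ = 0 ↦ 0  <
φ = 1, ψ = 1/2 ↦ 1/2  <
φ = 1, ψ = 1 ↦ 1  ≥
So 1 of the 9 assignments meets the threshold.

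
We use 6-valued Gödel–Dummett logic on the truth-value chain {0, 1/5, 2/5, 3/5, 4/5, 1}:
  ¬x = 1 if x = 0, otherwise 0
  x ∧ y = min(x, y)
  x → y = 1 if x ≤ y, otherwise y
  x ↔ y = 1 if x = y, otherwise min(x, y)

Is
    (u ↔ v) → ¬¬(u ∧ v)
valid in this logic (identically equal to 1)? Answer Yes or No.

No

Counterexample: take u = 0, v = 0.
u ↔ v = 0 ↔ 0 = 1
u ∧ v = 0 ∧ 0 = 0
¬(u ∧ v) = ¬0 = 1
¬¬(u ∧ v) = ¬1 = 0
(u ↔ v) → ¬¬(u ∧ v) = 1 → 0 = 0
This gives 0 ≠ 1.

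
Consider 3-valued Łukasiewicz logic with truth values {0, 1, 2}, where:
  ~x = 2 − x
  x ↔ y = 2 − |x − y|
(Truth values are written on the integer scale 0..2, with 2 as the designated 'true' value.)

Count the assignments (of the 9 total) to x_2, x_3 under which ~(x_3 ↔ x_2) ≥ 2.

x_2 = 0, x_3 = 0 ↦ 0  <
x_2 = 0, x_3 = 1 ↦ 1  <
x_2 = 0, x_3 = 2 ↦ 2  ≥
x_2 = 1, x_3 = 0 ↦ 1  <
x_2 = 1, x_3 = 1 ↦ 0  <
x_2 = 1, x_3 = 2 ↦ 1  <
x_2 = 2, x_3 = 0 ↦ 2  ≥
x_2 = 2, x_3 = 1 ↦ 1  <
x_2 = 2, x_3 = 2 ↦ 0  <
So 2 of the 9 assignments meet the threshold.

2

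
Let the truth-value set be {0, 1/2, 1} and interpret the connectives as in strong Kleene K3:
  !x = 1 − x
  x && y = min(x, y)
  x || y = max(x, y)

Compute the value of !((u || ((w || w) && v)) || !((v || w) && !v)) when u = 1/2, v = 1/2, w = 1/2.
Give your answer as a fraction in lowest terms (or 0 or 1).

w || w = 1/2 || 1/2 = 1/2
(w || w) && v = 1/2 && 1/2 = 1/2
u || ((w || w) && v) = 1/2 || 1/2 = 1/2
v || w = 1/2 || 1/2 = 1/2
!v = !1/2 = 1/2
(v || w) && !v = 1/2 && 1/2 = 1/2
!((v || w) && !v) = !1/2 = 1/2
(u || ((w || w) && v)) || !((v || w) && !v) = 1/2 || 1/2 = 1/2
!((u || ((w || w) && v)) || !((v || w) && !v)) = !1/2 = 1/2

1/2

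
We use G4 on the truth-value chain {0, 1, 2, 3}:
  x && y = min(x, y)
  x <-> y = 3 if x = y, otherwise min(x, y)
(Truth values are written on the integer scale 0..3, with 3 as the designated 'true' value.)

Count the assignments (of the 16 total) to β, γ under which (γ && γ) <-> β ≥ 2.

β = 0, γ = 0 ↦ 3  ≥
β = 0, γ = 1 ↦ 0  <
β = 0, γ = 2 ↦ 0  <
β = 0, γ = 3 ↦ 0  <
β = 1, γ = 0 ↦ 0  <
β = 1, γ = 1 ↦ 3  ≥
β = 1, γ = 2 ↦ 1  <
β = 1, γ = 3 ↦ 1  <
β = 2, γ = 0 ↦ 0  <
β = 2, γ = 1 ↦ 1  <
β = 2, γ = 2 ↦ 3  ≥
β = 2, γ = 3 ↦ 2  ≥
β = 3, γ = 0 ↦ 0  <
β = 3, γ = 1 ↦ 1  <
β = 3, γ = 2 ↦ 2  ≥
β = 3, γ = 3 ↦ 3  ≥
So 6 of the 16 assignments meet the threshold.

6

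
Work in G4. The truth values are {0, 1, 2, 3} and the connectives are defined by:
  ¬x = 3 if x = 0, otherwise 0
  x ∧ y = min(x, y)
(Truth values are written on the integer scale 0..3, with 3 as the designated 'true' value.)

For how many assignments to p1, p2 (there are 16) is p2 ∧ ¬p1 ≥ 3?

1

p1 = 0, p2 = 0 ↦ 0  <
p1 = 0, p2 = 1 ↦ 1  <
p1 = 0, p2 = 2 ↦ 2  <
p1 = 0, p2 = 3 ↦ 3  ≥
p1 = 1, p2 = 0 ↦ 0  <
p1 = 1, p2 = 1 ↦ 0  <
p1 = 1, p2 = 2 ↦ 0  <
p1 = 1, p2 = 3 ↦ 0  <
p1 = 2, p2 = 0 ↦ 0  <
p1 = 2, p2 = 1 ↦ 0  <
p1 = 2, p2 = 2 ↦ 0  <
p1 = 2, p2 = 3 ↦ 0  <
p1 = 3, p2 = 0 ↦ 0  <
p1 = 3, p2 = 1 ↦ 0  <
p1 = 3, p2 = 2 ↦ 0  <
p1 = 3, p2 = 3 ↦ 0  <
So 1 of the 16 assignments meets the threshold.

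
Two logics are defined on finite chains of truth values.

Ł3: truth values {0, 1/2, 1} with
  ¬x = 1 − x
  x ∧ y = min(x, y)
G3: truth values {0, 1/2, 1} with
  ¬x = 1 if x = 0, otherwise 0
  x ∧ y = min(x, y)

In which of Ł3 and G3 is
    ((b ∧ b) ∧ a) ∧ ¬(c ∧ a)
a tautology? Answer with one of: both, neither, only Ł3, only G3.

In Ł3: at a = 0, b = 0, c = 0 the value is 0 — not a tautology.
In G3: at a = 0, b = 0, c = 0 the value is 0 — not a tautology.

neither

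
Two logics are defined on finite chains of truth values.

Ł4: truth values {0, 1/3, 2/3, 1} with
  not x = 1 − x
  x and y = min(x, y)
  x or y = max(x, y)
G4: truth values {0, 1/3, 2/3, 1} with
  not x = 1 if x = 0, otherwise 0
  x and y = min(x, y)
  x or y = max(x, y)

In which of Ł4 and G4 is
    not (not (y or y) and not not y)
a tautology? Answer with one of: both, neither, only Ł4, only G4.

only G4

In Ł4: at y = 1/3 the value is 2/3 — not a tautology.
In G4: every assignment gives 1 — tautology.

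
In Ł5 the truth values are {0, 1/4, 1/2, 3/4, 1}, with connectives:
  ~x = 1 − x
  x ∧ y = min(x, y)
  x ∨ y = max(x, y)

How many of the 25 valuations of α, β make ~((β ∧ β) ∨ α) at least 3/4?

value 1: 1 assignment (counts)
value 3/4: 3 assignments (counts)
value 1/2: 5 assignments
value 1/4: 7 assignments
value 0: 9 assignments
So 4 of the 25 assignments meet the threshold.

4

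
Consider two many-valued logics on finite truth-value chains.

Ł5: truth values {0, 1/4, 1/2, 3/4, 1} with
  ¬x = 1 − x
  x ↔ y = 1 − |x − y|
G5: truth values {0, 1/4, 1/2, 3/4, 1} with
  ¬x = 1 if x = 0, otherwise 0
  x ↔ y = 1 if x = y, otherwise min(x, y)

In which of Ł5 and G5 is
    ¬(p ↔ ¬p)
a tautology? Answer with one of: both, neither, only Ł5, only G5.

In Ł5: at p = 1/4 the value is 1/2 — not a tautology.
In G5: every assignment gives 1 — tautology.

only G5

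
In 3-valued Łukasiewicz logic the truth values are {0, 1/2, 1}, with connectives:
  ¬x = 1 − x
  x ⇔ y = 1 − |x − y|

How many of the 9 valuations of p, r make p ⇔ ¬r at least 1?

p = 0, r = 0 ↦ 0  <
p = 0, r = 1/2 ↦ 1/2  <
p = 0, r = 1 ↦ 1  ≥
p = 1/2, r = 0 ↦ 1/2  <
p = 1/2, r = 1/2 ↦ 1  ≥
p = 1/2, r = 1 ↦ 1/2  <
p = 1, r = 0 ↦ 1  ≥
p = 1, r = 1/2 ↦ 1/2  <
p = 1, r = 1 ↦ 0  <
So 3 of the 9 assignments meet the threshold.

3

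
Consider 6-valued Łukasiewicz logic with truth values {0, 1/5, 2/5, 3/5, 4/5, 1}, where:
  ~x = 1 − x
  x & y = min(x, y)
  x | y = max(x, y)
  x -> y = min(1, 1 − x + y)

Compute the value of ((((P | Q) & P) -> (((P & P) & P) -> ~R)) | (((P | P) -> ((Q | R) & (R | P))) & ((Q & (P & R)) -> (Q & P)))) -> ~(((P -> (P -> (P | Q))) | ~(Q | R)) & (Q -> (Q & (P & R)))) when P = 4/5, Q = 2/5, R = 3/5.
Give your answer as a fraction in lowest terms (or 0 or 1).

P | Q = 4/5 | 2/5 = 4/5
(P | Q) & P = 4/5 & 4/5 = 4/5
P & P = 4/5 & 4/5 = 4/5
(P & P) & P = 4/5 & 4/5 = 4/5
~R = ~3/5 = 2/5
((P & P) & P) -> ~R = 4/5 -> 2/5 = 3/5
((P | Q) & P) -> (((P & P) & P) -> ~R) = 4/5 -> 3/5 = 4/5
P | P = 4/5 | 4/5 = 4/5
Q | R = 2/5 | 3/5 = 3/5
R | P = 3/5 | 4/5 = 4/5
(Q | R) & (R | P) = 3/5 & 4/5 = 3/5
(P | P) -> ((Q | R) & (R | P)) = 4/5 -> 3/5 = 4/5
P & R = 4/5 & 3/5 = 3/5
Q & (P & R) = 2/5 & 3/5 = 2/5
Q & P = 2/5 & 4/5 = 2/5
(Q & (P & R)) -> (Q & P) = 2/5 -> 2/5 = 1
((P | P) -> ((Q | R) & (R | P))) & ((Q & (P & R)) -> (Q & P)) = 4/5 & 1 = 4/5
(((P | Q) & P) -> (((P & P) & P) -> ~R)) | (((P | P) -> ((Q | R) & (R | P))) & ((Q & (P & R)) -> (Q & P))) = 4/5 | 4/5 = 4/5
P | Q = 4/5 | 2/5 = 4/5
P -> (P | Q) = 4/5 -> 4/5 = 1
P -> (P -> (P | Q)) = 4/5 -> 1 = 1
Q | R = 2/5 | 3/5 = 3/5
~(Q | R) = ~3/5 = 2/5
(P -> (P -> (P | Q))) | ~(Q | R) = 1 | 2/5 = 1
P & R = 4/5 & 3/5 = 3/5
Q & (P & R) = 2/5 & 3/5 = 2/5
Q -> (Q & (P & R)) = 2/5 -> 2/5 = 1
((P -> (P -> (P | Q))) | ~(Q | R)) & (Q -> (Q & (P & R))) = 1 & 1 = 1
~(((P -> (P -> (P | Q))) | ~(Q | R)) & (Q -> (Q & (P & R)))) = ~1 = 0
((((P | Q) & P) -> (((P & P) & P) -> ~R)) | (((P | P) -> ((Q | R) & (R | P))) & ((Q & (P & R)) -> (Q & P)))) -> ~(((P -> (P -> (P | Q))) | ~(Q | R)) & (Q -> (Q & (P & R)))) = 4/5 -> 0 = 1/5

1/5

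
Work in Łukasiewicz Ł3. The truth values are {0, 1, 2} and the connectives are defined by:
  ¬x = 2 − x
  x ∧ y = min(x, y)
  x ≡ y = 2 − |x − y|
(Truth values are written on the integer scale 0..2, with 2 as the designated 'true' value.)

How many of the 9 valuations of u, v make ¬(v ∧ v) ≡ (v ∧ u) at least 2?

3

u = 0, v = 0 ↦ 0  <
u = 0, v = 1 ↦ 1  <
u = 0, v = 2 ↦ 2  ≥
u = 1, v = 0 ↦ 0  <
u = 1, v = 1 ↦ 2  ≥
u = 1, v = 2 ↦ 1  <
u = 2, v = 0 ↦ 0  <
u = 2, v = 1 ↦ 2  ≥
u = 2, v = 2 ↦ 0  <
So 3 of the 9 assignments meet the threshold.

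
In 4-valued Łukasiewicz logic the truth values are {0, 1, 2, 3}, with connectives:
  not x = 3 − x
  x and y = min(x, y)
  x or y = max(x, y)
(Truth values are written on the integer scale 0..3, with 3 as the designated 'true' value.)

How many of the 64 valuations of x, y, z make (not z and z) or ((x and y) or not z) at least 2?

40

value 3: 19 assignments (counts)
value 2: 21 assignments (counts)
value 1: 17 assignments
value 0: 7 assignments
So 40 of the 64 assignments meet the threshold.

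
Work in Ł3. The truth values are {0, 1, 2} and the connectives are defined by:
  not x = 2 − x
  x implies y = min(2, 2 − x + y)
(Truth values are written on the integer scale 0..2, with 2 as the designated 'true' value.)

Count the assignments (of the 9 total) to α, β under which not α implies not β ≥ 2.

α = 0, β = 0 ↦ 2  ≥
α = 0, β = 1 ↦ 1  <
α = 0, β = 2 ↦ 0  <
α = 1, β = 0 ↦ 2  ≥
α = 1, β = 1 ↦ 2  ≥
α = 1, β = 2 ↦ 1  <
α = 2, β = 0 ↦ 2  ≥
α = 2, β = 1 ↦ 2  ≥
α = 2, β = 2 ↦ 2  ≥
So 6 of the 9 assignments meet the threshold.

6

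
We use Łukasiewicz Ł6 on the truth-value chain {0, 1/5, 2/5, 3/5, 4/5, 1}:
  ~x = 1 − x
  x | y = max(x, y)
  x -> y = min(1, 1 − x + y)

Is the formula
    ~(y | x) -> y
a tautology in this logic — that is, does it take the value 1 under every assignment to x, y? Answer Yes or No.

No

Counterexample: take x = 0, y = 0.
y | x = 0 | 0 = 0
~(y | x) = ~0 = 1
~(y | x) -> y = 1 -> 0 = 0
This gives 0 ≠ 1.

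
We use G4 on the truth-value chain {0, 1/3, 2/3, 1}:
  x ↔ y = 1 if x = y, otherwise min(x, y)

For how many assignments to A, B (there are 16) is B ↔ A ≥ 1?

4

A = 0, B = 0 ↦ 1  ≥
A = 0, B = 1/3 ↦ 0  <
A = 0, B = 2/3 ↦ 0  <
A = 0, B = 1 ↦ 0  <
A = 1/3, B = 0 ↦ 0  <
A = 1/3, B = 1/3 ↦ 1  ≥
A = 1/3, B = 2/3 ↦ 1/3  <
A = 1/3, B = 1 ↦ 1/3  <
A = 2/3, B = 0 ↦ 0  <
A = 2/3, B = 1/3 ↦ 1/3  <
A = 2/3, B = 2/3 ↦ 1  ≥
A = 2/3, B = 1 ↦ 2/3  <
A = 1, B = 0 ↦ 0  <
A = 1, B = 1/3 ↦ 1/3  <
A = 1, B = 2/3 ↦ 2/3  <
A = 1, B = 1 ↦ 1  ≥
So 4 of the 16 assignments meet the threshold.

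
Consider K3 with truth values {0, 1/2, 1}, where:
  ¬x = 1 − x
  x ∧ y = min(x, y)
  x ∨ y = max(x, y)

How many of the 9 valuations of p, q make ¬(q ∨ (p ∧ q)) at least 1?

p = 0, q = 0 ↦ 1  ≥
p = 0, q = 1/2 ↦ 1/2  <
p = 0, q = 1 ↦ 0  <
p = 1/2, q = 0 ↦ 1  ≥
p = 1/2, q = 1/2 ↦ 1/2  <
p = 1/2, q = 1 ↦ 0  <
p = 1, q = 0 ↦ 1  ≥
p = 1, q = 1/2 ↦ 1/2  <
p = 1, q = 1 ↦ 0  <
So 3 of the 9 assignments meet the threshold.

3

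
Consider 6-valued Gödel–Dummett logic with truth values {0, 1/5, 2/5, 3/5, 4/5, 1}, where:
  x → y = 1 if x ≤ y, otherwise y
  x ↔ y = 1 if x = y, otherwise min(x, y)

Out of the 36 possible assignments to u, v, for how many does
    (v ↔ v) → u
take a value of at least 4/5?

value 1: 6 assignments (counts)
value 4/5: 6 assignments (counts)
value 3/5: 6 assignments
value 2/5: 6 assignments
value 1/5: 6 assignments
value 0: 6 assignments
So 12 of the 36 assignments meet the threshold.

12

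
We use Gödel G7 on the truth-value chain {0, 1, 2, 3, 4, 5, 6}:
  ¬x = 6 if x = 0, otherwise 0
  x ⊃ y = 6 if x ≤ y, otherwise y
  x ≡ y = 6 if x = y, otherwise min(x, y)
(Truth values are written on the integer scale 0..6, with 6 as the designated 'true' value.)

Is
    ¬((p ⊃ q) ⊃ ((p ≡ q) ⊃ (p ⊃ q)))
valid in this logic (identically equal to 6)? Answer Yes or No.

No

Counterexample: take p = 0, q = 0.
p ⊃ q = 0 ⊃ 0 = 6
p ≡ q = 0 ≡ 0 = 6
p ⊃ q = 0 ⊃ 0 = 6
(p ≡ q) ⊃ (p ⊃ q) = 6 ⊃ 6 = 6
(p ⊃ q) ⊃ ((p ≡ q) ⊃ (p ⊃ q)) = 6 ⊃ 6 = 6
¬((p ⊃ q) ⊃ ((p ≡ q) ⊃ (p ⊃ q))) = ¬6 = 0
This gives 0 ≠ 6.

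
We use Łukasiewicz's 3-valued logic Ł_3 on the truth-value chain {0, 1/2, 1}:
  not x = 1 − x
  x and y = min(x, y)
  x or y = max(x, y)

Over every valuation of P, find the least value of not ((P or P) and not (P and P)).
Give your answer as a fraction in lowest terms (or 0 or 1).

1/2

Take P = 1/2:
P or P = 1/2 or 1/2 = 1/2
P and P = 1/2 and 1/2 = 1/2
not (P and P) = not 1/2 = 1/2
(P or P) and not (P and P) = 1/2 and 1/2 = 1/2
not ((P or P) and not (P and P)) = not 1/2 = 1/2
No assignment yields a value below 1/2, so this is the minimum.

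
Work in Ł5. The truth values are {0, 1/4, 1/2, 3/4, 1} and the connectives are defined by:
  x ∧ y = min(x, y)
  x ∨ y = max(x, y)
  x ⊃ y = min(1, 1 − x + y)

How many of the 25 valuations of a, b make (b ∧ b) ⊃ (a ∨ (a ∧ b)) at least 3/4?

value 1: 15 assignments (counts)
value 3/4: 4 assignments (counts)
value 1/2: 3 assignments
value 1/4: 2 assignments
value 0: 1 assignment
So 19 of the 25 assignments meet the threshold.

19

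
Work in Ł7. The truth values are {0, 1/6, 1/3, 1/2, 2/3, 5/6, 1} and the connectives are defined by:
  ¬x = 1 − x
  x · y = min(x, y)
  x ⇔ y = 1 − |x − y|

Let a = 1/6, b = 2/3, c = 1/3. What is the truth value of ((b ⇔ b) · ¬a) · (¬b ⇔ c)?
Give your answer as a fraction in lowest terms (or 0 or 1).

b ⇔ b = 2/3 ⇔ 2/3 = 1
¬a = ¬1/6 = 5/6
(b ⇔ b) · ¬a = 1 · 5/6 = 5/6
¬b = ¬2/3 = 1/3
¬b ⇔ c = 1/3 ⇔ 1/3 = 1
((b ⇔ b) · ¬a) · (¬b ⇔ c) = 5/6 · 1 = 5/6

5/6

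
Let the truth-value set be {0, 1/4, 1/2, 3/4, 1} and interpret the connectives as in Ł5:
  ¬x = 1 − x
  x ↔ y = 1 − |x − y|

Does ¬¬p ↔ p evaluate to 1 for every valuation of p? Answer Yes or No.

p = 0 ↦ 1
p = 1/4 ↦ 1
p = 1/2 ↦ 1
p = 3/4 ↦ 1
p = 1 ↦ 1
Every assignment gives a value ≥ 1.

Yes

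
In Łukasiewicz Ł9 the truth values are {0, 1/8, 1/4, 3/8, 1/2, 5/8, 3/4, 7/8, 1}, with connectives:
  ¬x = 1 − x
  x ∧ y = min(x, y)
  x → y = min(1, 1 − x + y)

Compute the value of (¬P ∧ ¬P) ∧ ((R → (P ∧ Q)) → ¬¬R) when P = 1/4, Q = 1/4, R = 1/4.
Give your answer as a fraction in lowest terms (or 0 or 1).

¬P = ¬1/4 = 3/4
¬P = ¬1/4 = 3/4
¬P ∧ ¬P = 3/4 ∧ 3/4 = 3/4
P ∧ Q = 1/4 ∧ 1/4 = 1/4
R → (P ∧ Q) = 1/4 → 1/4 = 1
¬R = ¬1/4 = 3/4
¬¬R = ¬3/4 = 1/4
(R → (P ∧ Q)) → ¬¬R = 1 → 1/4 = 1/4
(¬P ∧ ¬P) ∧ ((R → (P ∧ Q)) → ¬¬R) = 3/4 ∧ 1/4 = 1/4

1/4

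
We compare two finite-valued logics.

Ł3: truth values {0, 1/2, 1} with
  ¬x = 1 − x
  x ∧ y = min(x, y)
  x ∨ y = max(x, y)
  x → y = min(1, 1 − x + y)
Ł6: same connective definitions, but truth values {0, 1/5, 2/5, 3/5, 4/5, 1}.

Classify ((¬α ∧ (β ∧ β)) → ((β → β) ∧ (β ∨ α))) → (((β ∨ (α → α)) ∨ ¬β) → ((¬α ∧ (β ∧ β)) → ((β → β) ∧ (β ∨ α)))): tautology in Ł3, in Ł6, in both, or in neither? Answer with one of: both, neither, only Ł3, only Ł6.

In Ł3: every assignment gives 1 — tautology.
In Ł6: every assignment gives 1 — tautology.

both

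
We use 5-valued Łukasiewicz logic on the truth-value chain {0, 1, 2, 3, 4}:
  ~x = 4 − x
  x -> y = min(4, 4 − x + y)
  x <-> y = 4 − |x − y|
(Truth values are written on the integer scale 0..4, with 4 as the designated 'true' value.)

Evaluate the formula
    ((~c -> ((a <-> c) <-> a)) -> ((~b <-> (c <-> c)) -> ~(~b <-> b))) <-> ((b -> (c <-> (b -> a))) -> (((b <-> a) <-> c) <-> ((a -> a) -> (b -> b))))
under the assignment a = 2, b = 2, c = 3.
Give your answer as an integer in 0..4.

3

~c = ~3 = 1
a <-> c = 2 <-> 3 = 3
(a <-> c) <-> a = 3 <-> 2 = 3
~c -> ((a <-> c) <-> a) = 1 -> 3 = 4
~b = ~2 = 2
c <-> c = 3 <-> 3 = 4
~b <-> (c <-> c) = 2 <-> 4 = 2
~b = ~2 = 2
~b <-> b = 2 <-> 2 = 4
~(~b <-> b) = ~4 = 0
(~b <-> (c <-> c)) -> ~(~b <-> b) = 2 -> 0 = 2
(~c -> ((a <-> c) <-> a)) -> ((~b <-> (c <-> c)) -> ~(~b <-> b)) = 4 -> 2 = 2
b -> a = 2 -> 2 = 4
c <-> (b -> a) = 3 <-> 4 = 3
b -> (c <-> (b -> a)) = 2 -> 3 = 4
b <-> a = 2 <-> 2 = 4
(b <-> a) <-> c = 4 <-> 3 = 3
a -> a = 2 -> 2 = 4
b -> b = 2 -> 2 = 4
(a -> a) -> (b -> b) = 4 -> 4 = 4
((b <-> a) <-> c) <-> ((a -> a) -> (b -> b)) = 3 <-> 4 = 3
(b -> (c <-> (b -> a))) -> (((b <-> a) <-> c) <-> ((a -> a) -> (b -> b))) = 4 -> 3 = 3
((~c -> ((a <-> c) <-> a)) -> ((~b <-> (c <-> c)) -> ~(~b <-> b))) <-> ((b -> (c <-> (b -> a))) -> (((b <-> a) <-> c) <-> ((a -> a) -> (b -> b)))) = 2 <-> 3 = 3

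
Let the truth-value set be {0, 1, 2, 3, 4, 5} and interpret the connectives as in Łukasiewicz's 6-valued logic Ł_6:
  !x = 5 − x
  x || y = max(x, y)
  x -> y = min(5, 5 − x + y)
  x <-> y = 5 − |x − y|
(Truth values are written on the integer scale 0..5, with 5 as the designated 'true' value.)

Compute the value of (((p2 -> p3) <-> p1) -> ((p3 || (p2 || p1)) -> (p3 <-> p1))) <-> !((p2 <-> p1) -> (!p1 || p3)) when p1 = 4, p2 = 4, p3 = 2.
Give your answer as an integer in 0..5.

p2 -> p3 = 4 -> 2 = 3
(p2 -> p3) <-> p1 = 3 <-> 4 = 4
p2 || p1 = 4 || 4 = 4
p3 || (p2 || p1) = 2 || 4 = 4
p3 <-> p1 = 2 <-> 4 = 3
(p3 || (p2 || p1)) -> (p3 <-> p1) = 4 -> 3 = 4
((p2 -> p3) <-> p1) -> ((p3 || (p2 || p1)) -> (p3 <-> p1)) = 4 -> 4 = 5
p2 <-> p1 = 4 <-> 4 = 5
!p1 = !4 = 1
!p1 || p3 = 1 || 2 = 2
(p2 <-> p1) -> (!p1 || p3) = 5 -> 2 = 2
!((p2 <-> p1) -> (!p1 || p3)) = !2 = 3
(((p2 -> p3) <-> p1) -> ((p3 || (p2 || p1)) -> (p3 <-> p1))) <-> !((p2 <-> p1) -> (!p1 || p3)) = 5 <-> 3 = 3

3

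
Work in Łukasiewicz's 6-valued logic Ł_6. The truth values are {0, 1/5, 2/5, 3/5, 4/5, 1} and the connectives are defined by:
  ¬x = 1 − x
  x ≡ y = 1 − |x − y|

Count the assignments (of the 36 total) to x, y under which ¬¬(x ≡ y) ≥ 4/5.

16

value 1: 6 assignments (counts)
value 4/5: 10 assignments (counts)
value 3/5: 8 assignments
value 2/5: 6 assignments
value 1/5: 4 assignments
value 0: 2 assignments
So 16 of the 36 assignments meet the threshold.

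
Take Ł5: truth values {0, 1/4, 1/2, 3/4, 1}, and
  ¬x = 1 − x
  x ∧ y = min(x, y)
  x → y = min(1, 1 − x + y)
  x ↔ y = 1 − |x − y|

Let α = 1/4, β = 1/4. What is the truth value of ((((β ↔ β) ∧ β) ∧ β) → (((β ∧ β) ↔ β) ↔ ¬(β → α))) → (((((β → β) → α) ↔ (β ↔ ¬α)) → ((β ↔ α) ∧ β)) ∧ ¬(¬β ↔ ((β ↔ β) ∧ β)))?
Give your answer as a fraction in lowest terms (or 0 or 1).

β ↔ β = 1/4 ↔ 1/4 = 1
(β ↔ β) ∧ β = 1 ∧ 1/4 = 1/4
((β ↔ β) ∧ β) ∧ β = 1/4 ∧ 1/4 = 1/4
β ∧ β = 1/4 ∧ 1/4 = 1/4
(β ∧ β) ↔ β = 1/4 ↔ 1/4 = 1
β → α = 1/4 → 1/4 = 1
¬(β → α) = ¬1 = 0
((β ∧ β) ↔ β) ↔ ¬(β → α) = 1 ↔ 0 = 0
(((β ↔ β) ∧ β) ∧ β) → (((β ∧ β) ↔ β) ↔ ¬(β → α)) = 1/4 → 0 = 3/4
β → β = 1/4 → 1/4 = 1
(β → β) → α = 1 → 1/4 = 1/4
¬α = ¬1/4 = 3/4
β ↔ ¬α = 1/4 ↔ 3/4 = 1/2
((β → β) → α) ↔ (β ↔ ¬α) = 1/4 ↔ 1/2 = 3/4
β ↔ α = 1/4 ↔ 1/4 = 1
(β ↔ α) ∧ β = 1 ∧ 1/4 = 1/4
(((β → β) → α) ↔ (β ↔ ¬α)) → ((β ↔ α) ∧ β) = 3/4 → 1/4 = 1/2
¬β = ¬1/4 = 3/4
β ↔ β = 1/4 ↔ 1/4 = 1
(β ↔ β) ∧ β = 1 ∧ 1/4 = 1/4
¬β ↔ ((β ↔ β) ∧ β) = 3/4 ↔ 1/4 = 1/2
¬(¬β ↔ ((β ↔ β) ∧ β)) = ¬1/2 = 1/2
((((β → β) → α) ↔ (β ↔ ¬α)) → ((β ↔ α) ∧ β)) ∧ ¬(¬β ↔ ((β ↔ β) ∧ β)) = 1/2 ∧ 1/2 = 1/2
((((β ↔ β) ∧ β) ∧ β) → (((β ∧ β) ↔ β) ↔ ¬(β → α))) → (((((β → β) → α) ↔ (β ↔ ¬α)) → ((β ↔ α) ∧ β)) ∧ ¬(¬β ↔ ((β ↔ β) ∧ β))) = 3/4 → 1/2 = 3/4

3/4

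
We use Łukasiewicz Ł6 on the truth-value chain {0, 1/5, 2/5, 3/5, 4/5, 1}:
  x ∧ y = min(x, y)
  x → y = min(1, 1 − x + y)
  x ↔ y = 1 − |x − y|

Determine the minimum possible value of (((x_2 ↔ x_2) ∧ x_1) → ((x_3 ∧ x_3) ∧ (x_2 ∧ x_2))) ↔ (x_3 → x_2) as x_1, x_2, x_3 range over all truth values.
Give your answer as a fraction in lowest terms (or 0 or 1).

0

Take x_1 = 0, x_2 = 0, x_3 = 1:
x_2 ↔ x_2 = 0 ↔ 0 = 1
(x_2 ↔ x_2) ∧ x_1 = 1 ∧ 0 = 0
x_3 ∧ x_3 = 1 ∧ 1 = 1
x_2 ∧ x_2 = 0 ∧ 0 = 0
(x_3 ∧ x_3) ∧ (x_2 ∧ x_2) = 1 ∧ 0 = 0
((x_2 ↔ x_2) ∧ x_1) → ((x_3 ∧ x_3) ∧ (x_2 ∧ x_2)) = 0 → 0 = 1
x_3 → x_2 = 1 → 0 = 0
(((x_2 ↔ x_2) ∧ x_1) → ((x_3 ∧ x_3) ∧ (x_2 ∧ x_2))) ↔ (x_3 → x_2) = 1 ↔ 0 = 0
No assignment yields a value below 0, so this is the minimum.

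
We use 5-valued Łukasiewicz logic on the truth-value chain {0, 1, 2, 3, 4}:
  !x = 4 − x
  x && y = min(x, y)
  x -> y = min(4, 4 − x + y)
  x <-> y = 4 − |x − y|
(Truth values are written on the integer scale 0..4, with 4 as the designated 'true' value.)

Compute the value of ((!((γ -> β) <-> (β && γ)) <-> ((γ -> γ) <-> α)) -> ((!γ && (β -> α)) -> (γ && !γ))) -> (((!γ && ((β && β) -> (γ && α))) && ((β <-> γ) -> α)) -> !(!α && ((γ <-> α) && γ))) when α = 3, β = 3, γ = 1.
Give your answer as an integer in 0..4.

4

γ -> β = 1 -> 3 = 4
β && γ = 3 && 1 = 1
(γ -> β) <-> (β && γ) = 4 <-> 1 = 1
!((γ -> β) <-> (β && γ)) = !1 = 3
γ -> γ = 1 -> 1 = 4
(γ -> γ) <-> α = 4 <-> 3 = 3
!((γ -> β) <-> (β && γ)) <-> ((γ -> γ) <-> α) = 3 <-> 3 = 4
!γ = !1 = 3
β -> α = 3 -> 3 = 4
!γ && (β -> α) = 3 && 4 = 3
!γ = !1 = 3
γ && !γ = 1 && 3 = 1
(!γ && (β -> α)) -> (γ && !γ) = 3 -> 1 = 2
(!((γ -> β) <-> (β && γ)) <-> ((γ -> γ) <-> α)) -> ((!γ && (β -> α)) -> (γ && !γ)) = 4 -> 2 = 2
!γ = !1 = 3
β && β = 3 && 3 = 3
γ && α = 1 && 3 = 1
(β && β) -> (γ && α) = 3 -> 1 = 2
!γ && ((β && β) -> (γ && α)) = 3 && 2 = 2
β <-> γ = 3 <-> 1 = 2
(β <-> γ) -> α = 2 -> 3 = 4
(!γ && ((β && β) -> (γ && α))) && ((β <-> γ) -> α) = 2 && 4 = 2
!α = !3 = 1
γ <-> α = 1 <-> 3 = 2
(γ <-> α) && γ = 2 && 1 = 1
!α && ((γ <-> α) && γ) = 1 && 1 = 1
!(!α && ((γ <-> α) && γ)) = !1 = 3
((!γ && ((β && β) -> (γ && α))) && ((β <-> γ) -> α)) -> !(!α && ((γ <-> α) && γ)) = 2 -> 3 = 4
((!((γ -> β) <-> (β && γ)) <-> ((γ -> γ) <-> α)) -> ((!γ && (β -> α)) -> (γ && !γ))) -> (((!γ && ((β && β) -> (γ && α))) && ((β <-> γ) -> α)) -> !(!α && ((γ <-> α) && γ))) = 2 -> 4 = 4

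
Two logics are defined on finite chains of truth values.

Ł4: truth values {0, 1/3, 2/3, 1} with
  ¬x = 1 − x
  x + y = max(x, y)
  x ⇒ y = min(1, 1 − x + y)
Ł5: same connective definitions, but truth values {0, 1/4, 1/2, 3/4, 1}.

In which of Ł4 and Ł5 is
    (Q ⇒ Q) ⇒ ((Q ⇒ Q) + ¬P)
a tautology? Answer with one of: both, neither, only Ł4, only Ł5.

In Ł4: every assignment gives 1 — tautology.
In Ł5: every assignment gives 1 — tautology.

both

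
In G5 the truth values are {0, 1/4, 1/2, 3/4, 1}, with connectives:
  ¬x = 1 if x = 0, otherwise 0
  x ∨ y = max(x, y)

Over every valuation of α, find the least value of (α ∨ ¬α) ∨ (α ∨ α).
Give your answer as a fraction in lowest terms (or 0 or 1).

1/4

Take α = 1/4:
¬α = ¬1/4 = 0
α ∨ ¬α = 1/4 ∨ 0 = 1/4
α ∨ α = 1/4 ∨ 1/4 = 1/4
(α ∨ ¬α) ∨ (α ∨ α) = 1/4 ∨ 1/4 = 1/4
No assignment yields a value below 1/4, so this is the minimum.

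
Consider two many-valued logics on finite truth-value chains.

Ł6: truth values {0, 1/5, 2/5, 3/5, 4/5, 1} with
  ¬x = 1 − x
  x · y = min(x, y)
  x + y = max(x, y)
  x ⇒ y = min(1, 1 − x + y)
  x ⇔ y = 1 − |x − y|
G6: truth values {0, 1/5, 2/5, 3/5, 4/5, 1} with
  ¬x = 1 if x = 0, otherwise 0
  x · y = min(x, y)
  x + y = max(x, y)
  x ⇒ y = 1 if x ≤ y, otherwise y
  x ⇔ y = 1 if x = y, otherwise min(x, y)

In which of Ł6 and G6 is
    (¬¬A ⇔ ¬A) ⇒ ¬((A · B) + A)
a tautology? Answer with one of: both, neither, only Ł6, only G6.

only G6

In Ł6: at A = 2/5, B = 0 the value is 4/5 — not a tautology.
In G6: every assignment gives 1 — tautology.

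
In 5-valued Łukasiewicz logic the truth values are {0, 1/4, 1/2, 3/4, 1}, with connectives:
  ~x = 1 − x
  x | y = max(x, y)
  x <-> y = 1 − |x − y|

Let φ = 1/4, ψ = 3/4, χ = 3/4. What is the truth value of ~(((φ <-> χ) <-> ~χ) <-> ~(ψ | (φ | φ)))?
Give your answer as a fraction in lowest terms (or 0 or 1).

1/2

φ <-> χ = 1/4 <-> 3/4 = 1/2
~χ = ~3/4 = 1/4
(φ <-> χ) <-> ~χ = 1/2 <-> 1/4 = 3/4
φ | φ = 1/4 | 1/4 = 1/4
ψ | (φ | φ) = 3/4 | 1/4 = 3/4
~(ψ | (φ | φ)) = ~3/4 = 1/4
((φ <-> χ) <-> ~χ) <-> ~(ψ | (φ | φ)) = 3/4 <-> 1/4 = 1/2
~(((φ <-> χ) <-> ~χ) <-> ~(ψ | (φ | φ))) = ~1/2 = 1/2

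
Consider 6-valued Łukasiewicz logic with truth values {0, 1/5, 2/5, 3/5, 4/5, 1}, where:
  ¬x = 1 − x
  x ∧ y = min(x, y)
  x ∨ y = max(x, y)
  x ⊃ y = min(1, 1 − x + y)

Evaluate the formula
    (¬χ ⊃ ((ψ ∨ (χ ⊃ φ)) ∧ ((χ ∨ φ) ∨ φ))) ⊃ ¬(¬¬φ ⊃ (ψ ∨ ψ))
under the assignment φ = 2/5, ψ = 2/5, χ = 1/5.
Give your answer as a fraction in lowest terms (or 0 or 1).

2/5

¬χ = ¬1/5 = 4/5
χ ⊃ φ = 1/5 ⊃ 2/5 = 1
ψ ∨ (χ ⊃ φ) = 2/5 ∨ 1 = 1
χ ∨ φ = 1/5 ∨ 2/5 = 2/5
(χ ∨ φ) ∨ φ = 2/5 ∨ 2/5 = 2/5
(ψ ∨ (χ ⊃ φ)) ∧ ((χ ∨ φ) ∨ φ) = 1 ∧ 2/5 = 2/5
¬χ ⊃ ((ψ ∨ (χ ⊃ φ)) ∧ ((χ ∨ φ) ∨ φ)) = 4/5 ⊃ 2/5 = 3/5
¬φ = ¬2/5 = 3/5
¬¬φ = ¬3/5 = 2/5
ψ ∨ ψ = 2/5 ∨ 2/5 = 2/5
¬¬φ ⊃ (ψ ∨ ψ) = 2/5 ⊃ 2/5 = 1
¬(¬¬φ ⊃ (ψ ∨ ψ)) = ¬1 = 0
(¬χ ⊃ ((ψ ∨ (χ ⊃ φ)) ∧ ((χ ∨ φ) ∨ φ))) ⊃ ¬(¬¬φ ⊃ (ψ ∨ ψ)) = 3/5 ⊃ 0 = 2/5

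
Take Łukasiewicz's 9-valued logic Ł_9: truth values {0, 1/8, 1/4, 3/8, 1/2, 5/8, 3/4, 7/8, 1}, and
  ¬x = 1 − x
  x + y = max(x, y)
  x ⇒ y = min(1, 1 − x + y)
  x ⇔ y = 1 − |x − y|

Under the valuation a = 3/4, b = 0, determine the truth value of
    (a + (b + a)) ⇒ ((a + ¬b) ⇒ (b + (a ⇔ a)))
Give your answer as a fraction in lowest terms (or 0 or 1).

1

b + a = 0 + 3/4 = 3/4
a + (b + a) = 3/4 + 3/4 = 3/4
¬b = ¬0 = 1
a + ¬b = 3/4 + 1 = 1
a ⇔ a = 3/4 ⇔ 3/4 = 1
b + (a ⇔ a) = 0 + 1 = 1
(a + ¬b) ⇒ (b + (a ⇔ a)) = 1 ⇒ 1 = 1
(a + (b + a)) ⇒ ((a + ¬b) ⇒ (b + (a ⇔ a))) = 3/4 ⇒ 1 = 1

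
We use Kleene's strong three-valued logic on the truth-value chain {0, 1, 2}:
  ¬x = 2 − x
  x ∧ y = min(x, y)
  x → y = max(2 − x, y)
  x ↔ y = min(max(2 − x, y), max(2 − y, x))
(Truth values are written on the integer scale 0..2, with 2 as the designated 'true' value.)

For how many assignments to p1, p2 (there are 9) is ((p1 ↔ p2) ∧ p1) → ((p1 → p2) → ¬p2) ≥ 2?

p1 = 0, p2 = 0 ↦ 2  ≥
p1 = 0, p2 = 1 ↦ 2  ≥
p1 = 0, p2 = 2 ↦ 2  ≥
p1 = 1, p2 = 0 ↦ 2  ≥
p1 = 1, p2 = 1 ↦ 1  <
p1 = 1, p2 = 2 ↦ 1  <
p1 = 2, p2 = 0 ↦ 2  ≥
p1 = 2, p2 = 1 ↦ 1  <
p1 = 2, p2 = 2 ↦ 0  <
So 5 of the 9 assignments meet the threshold.

5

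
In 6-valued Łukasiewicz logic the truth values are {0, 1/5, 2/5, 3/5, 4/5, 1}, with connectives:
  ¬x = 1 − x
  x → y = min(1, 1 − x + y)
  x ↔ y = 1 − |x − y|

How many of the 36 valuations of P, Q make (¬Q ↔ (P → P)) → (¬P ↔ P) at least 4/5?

value 1: 18 assignments (counts)
value 4/5: 6 assignments (counts)
value 3/5: 4 assignments
value 2/5: 4 assignments
value 1/5: 2 assignments
value 0: 2 assignments
So 24 of the 36 assignments meet the threshold.

24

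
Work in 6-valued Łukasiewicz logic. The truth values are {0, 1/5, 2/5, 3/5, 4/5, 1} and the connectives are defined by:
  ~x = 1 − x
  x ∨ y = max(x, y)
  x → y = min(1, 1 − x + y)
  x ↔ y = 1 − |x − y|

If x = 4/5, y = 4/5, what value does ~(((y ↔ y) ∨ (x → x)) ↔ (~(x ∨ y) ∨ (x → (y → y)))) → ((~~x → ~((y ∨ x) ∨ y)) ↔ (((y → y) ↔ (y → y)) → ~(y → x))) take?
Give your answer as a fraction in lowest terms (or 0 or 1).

y ↔ y = 4/5 ↔ 4/5 = 1
x → x = 4/5 → 4/5 = 1
(y ↔ y) ∨ (x → x) = 1 ∨ 1 = 1
x ∨ y = 4/5 ∨ 4/5 = 4/5
~(x ∨ y) = ~4/5 = 1/5
y → y = 4/5 → 4/5 = 1
x → (y → y) = 4/5 → 1 = 1
~(x ∨ y) ∨ (x → (y → y)) = 1/5 ∨ 1 = 1
((y ↔ y) ∨ (x → x)) ↔ (~(x ∨ y) ∨ (x → (y → y))) = 1 ↔ 1 = 1
~(((y ↔ y) ∨ (x → x)) ↔ (~(x ∨ y) ∨ (x → (y → y)))) = ~1 = 0
~x = ~4/5 = 1/5
~~x = ~1/5 = 4/5
y ∨ x = 4/5 ∨ 4/5 = 4/5
(y ∨ x) ∨ y = 4/5 ∨ 4/5 = 4/5
~((y ∨ x) ∨ y) = ~4/5 = 1/5
~~x → ~((y ∨ x) ∨ y) = 4/5 → 1/5 = 2/5
y → y = 4/5 → 4/5 = 1
y → y = 4/5 → 4/5 = 1
(y → y) ↔ (y → y) = 1 ↔ 1 = 1
y → x = 4/5 → 4/5 = 1
~(y → x) = ~1 = 0
((y → y) ↔ (y → y)) → ~(y → x) = 1 → 0 = 0
(~~x → ~((y ∨ x) ∨ y)) ↔ (((y → y) ↔ (y → y)) → ~(y → x)) = 2/5 ↔ 0 = 3/5
~(((y ↔ y) ∨ (x → x)) ↔ (~(x ∨ y) ∨ (x → (y → y)))) → ((~~x → ~((y ∨ x) ∨ y)) ↔ (((y → y) ↔ (y → y)) → ~(y → x))) = 0 → 3/5 = 1

1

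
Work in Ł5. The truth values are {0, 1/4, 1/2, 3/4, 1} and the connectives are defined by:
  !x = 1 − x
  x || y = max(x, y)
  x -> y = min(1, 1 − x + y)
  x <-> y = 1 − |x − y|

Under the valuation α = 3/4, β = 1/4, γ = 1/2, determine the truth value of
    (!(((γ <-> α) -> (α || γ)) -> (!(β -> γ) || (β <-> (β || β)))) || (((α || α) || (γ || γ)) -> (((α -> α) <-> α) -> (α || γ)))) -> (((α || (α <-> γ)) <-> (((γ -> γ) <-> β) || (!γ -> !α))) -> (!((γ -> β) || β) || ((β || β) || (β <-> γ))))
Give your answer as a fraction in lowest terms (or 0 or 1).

γ <-> α = 1/2 <-> 3/4 = 3/4
α || γ = 3/4 || 1/2 = 3/4
(γ <-> α) -> (α || γ) = 3/4 -> 3/4 = 1
β -> γ = 1/4 -> 1/2 = 1
!(β -> γ) = !1 = 0
β || β = 1/4 || 1/4 = 1/4
β <-> (β || β) = 1/4 <-> 1/4 = 1
!(β -> γ) || (β <-> (β || β)) = 0 || 1 = 1
((γ <-> α) -> (α || γ)) -> (!(β -> γ) || (β <-> (β || β))) = 1 -> 1 = 1
!(((γ <-> α) -> (α || γ)) -> (!(β -> γ) || (β <-> (β || β)))) = !1 = 0
α || α = 3/4 || 3/4 = 3/4
γ || γ = 1/2 || 1/2 = 1/2
(α || α) || (γ || γ) = 3/4 || 1/2 = 3/4
α -> α = 3/4 -> 3/4 = 1
(α -> α) <-> α = 1 <-> 3/4 = 3/4
α || γ = 3/4 || 1/2 = 3/4
((α -> α) <-> α) -> (α || γ) = 3/4 -> 3/4 = 1
((α || α) || (γ || γ)) -> (((α -> α) <-> α) -> (α || γ)) = 3/4 -> 1 = 1
!(((γ <-> α) -> (α || γ)) -> (!(β -> γ) || (β <-> (β || β)))) || (((α || α) || (γ || γ)) -> (((α -> α) <-> α) -> (α || γ))) = 0 || 1 = 1
α <-> γ = 3/4 <-> 1/2 = 3/4
α || (α <-> γ) = 3/4 || 3/4 = 3/4
γ -> γ = 1/2 -> 1/2 = 1
(γ -> γ) <-> β = 1 <-> 1/4 = 1/4
!γ = !1/2 = 1/2
!α = !3/4 = 1/4
!γ -> !α = 1/2 -> 1/4 = 3/4
((γ -> γ) <-> β) || (!γ -> !α) = 1/4 || 3/4 = 3/4
(α || (α <-> γ)) <-> (((γ -> γ) <-> β) || (!γ -> !α)) = 3/4 <-> 3/4 = 1
γ -> β = 1/2 -> 1/4 = 3/4
(γ -> β) || β = 3/4 || 1/4 = 3/4
!((γ -> β) || β) = !3/4 = 1/4
β || β = 1/4 || 1/4 = 1/4
β <-> γ = 1/4 <-> 1/2 = 3/4
(β || β) || (β <-> γ) = 1/4 || 3/4 = 3/4
!((γ -> β) || β) || ((β || β) || (β <-> γ)) = 1/4 || 3/4 = 3/4
((α || (α <-> γ)) <-> (((γ -> γ) <-> β) || (!γ -> !α))) -> (!((γ -> β) || β) || ((β || β) || (β <-> γ))) = 1 -> 3/4 = 3/4
(!(((γ <-> α) -> (α || γ)) -> (!(β -> γ) || (β <-> (β || β)))) || (((α || α) || (γ || γ)) -> (((α -> α) <-> α) -> (α || γ)))) -> (((α || (α <-> γ)) <-> (((γ -> γ) <-> β) || (!γ -> !α))) -> (!((γ -> β) || β) || ((β || β) || (β <-> γ)))) = 1 -> 3/4 = 3/4

3/4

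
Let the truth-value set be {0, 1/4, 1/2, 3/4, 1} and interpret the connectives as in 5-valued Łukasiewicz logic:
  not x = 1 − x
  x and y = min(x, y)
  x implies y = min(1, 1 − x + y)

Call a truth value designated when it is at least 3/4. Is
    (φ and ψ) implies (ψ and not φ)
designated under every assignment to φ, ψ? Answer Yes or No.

Counterexample: take φ = 3/4, ψ = 3/4.
φ and ψ = 3/4 and 3/4 = 3/4
not φ = not 3/4 = 1/4
ψ and not φ = 3/4 and 1/4 = 1/4
(φ and ψ) implies (ψ and not φ) = 3/4 implies 1/4 = 1/2
This gives 1/2, which is below 3/4.

No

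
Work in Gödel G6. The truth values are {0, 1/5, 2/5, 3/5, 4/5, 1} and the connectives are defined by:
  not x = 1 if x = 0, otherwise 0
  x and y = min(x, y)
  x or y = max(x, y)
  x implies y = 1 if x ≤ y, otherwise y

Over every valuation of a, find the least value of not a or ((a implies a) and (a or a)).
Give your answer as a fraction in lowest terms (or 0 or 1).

1/5

Take a = 1/5:
not a = not 1/5 = 0
a implies a = 1/5 implies 1/5 = 1
a or a = 1/5 or 1/5 = 1/5
(a implies a) and (a or a) = 1 and 1/5 = 1/5
not a or ((a implies a) and (a or a)) = 0 or 1/5 = 1/5
No assignment yields a value below 1/5, so this is the minimum.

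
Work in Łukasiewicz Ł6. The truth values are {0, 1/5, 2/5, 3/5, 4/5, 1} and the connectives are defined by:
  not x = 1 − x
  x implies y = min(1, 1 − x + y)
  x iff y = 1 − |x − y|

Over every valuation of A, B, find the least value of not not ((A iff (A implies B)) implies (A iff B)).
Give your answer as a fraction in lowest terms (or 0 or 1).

Take A = 3/5, B = 0:
A implies B = 3/5 implies 0 = 2/5
A iff (A implies B) = 3/5 iff 2/5 = 4/5
A iff B = 3/5 iff 0 = 2/5
(A iff (A implies B)) implies (A iff B) = 4/5 implies 2/5 = 3/5
not ((A iff (A implies B)) implies (A iff B)) = not 3/5 = 2/5
not not ((A iff (A implies B)) implies (A iff B)) = not 2/5 = 3/5
No assignment yields a value below 3/5, so this is the minimum.

3/5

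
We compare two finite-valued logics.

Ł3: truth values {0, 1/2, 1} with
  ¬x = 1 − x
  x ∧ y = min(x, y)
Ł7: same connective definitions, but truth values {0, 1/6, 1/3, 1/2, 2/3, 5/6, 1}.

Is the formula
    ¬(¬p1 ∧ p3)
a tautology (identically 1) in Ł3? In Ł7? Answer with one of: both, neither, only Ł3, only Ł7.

In Ł3: at p1 = 0, p3 = 1/2 the value is 1/2 — not a tautology.
In Ł7: at p1 = 0, p3 = 1/6 the value is 5/6 — not a tautology.

neither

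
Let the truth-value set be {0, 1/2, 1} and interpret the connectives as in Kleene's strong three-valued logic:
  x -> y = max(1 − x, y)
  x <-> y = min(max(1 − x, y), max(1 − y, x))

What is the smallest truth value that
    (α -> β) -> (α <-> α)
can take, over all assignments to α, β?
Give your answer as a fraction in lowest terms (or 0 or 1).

Take α = 1/2, β = 0:
α -> β = 1/2 -> 0 = 1/2
α <-> α = 1/2 <-> 1/2 = 1/2
(α -> β) -> (α <-> α) = 1/2 -> 1/2 = 1/2
No assignment yields a value below 1/2, so this is the minimum.

1/2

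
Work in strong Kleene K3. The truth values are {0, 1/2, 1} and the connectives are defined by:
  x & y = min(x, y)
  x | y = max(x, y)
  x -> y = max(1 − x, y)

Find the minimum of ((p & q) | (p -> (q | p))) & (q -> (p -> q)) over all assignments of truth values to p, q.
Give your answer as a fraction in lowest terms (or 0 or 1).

1/2

Take p = 1/2, q = 0:
p & q = 1/2 & 0 = 0
q | p = 0 | 1/2 = 1/2
p -> (q | p) = 1/2 -> 1/2 = 1/2
(p & q) | (p -> (q | p)) = 0 | 1/2 = 1/2
p -> q = 1/2 -> 0 = 1/2
q -> (p -> q) = 0 -> 1/2 = 1
((p & q) | (p -> (q | p))) & (q -> (p -> q)) = 1/2 & 1 = 1/2
No assignment yields a value below 1/2, so this is the minimum.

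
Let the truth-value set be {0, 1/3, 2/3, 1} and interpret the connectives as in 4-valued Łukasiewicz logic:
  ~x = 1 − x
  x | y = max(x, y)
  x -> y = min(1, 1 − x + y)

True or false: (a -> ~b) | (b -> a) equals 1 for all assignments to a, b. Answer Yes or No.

No

Counterexample: take a = 1/3, b = 1.
~b = ~1 = 0
a -> ~b = 1/3 -> 0 = 2/3
b -> a = 1 -> 1/3 = 1/3
(a -> ~b) | (b -> a) = 2/3 | 1/3 = 2/3
This gives 2/3 ≠ 1.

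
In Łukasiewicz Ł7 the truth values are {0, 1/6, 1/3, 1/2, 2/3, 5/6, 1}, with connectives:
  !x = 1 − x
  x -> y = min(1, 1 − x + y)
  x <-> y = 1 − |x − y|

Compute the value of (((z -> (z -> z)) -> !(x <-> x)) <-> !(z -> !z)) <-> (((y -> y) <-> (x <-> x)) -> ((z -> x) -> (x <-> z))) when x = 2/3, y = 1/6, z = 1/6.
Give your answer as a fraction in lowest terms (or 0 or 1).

z -> z = 1/6 -> 1/6 = 1
z -> (z -> z) = 1/6 -> 1 = 1
x <-> x = 2/3 <-> 2/3 = 1
!(x <-> x) = !1 = 0
(z -> (z -> z)) -> !(x <-> x) = 1 -> 0 = 0
!z = !1/6 = 5/6
z -> !z = 1/6 -> 5/6 = 1
!(z -> !z) = !1 = 0
((z -> (z -> z)) -> !(x <-> x)) <-> !(z -> !z) = 0 <-> 0 = 1
y -> y = 1/6 -> 1/6 = 1
x <-> x = 2/3 <-> 2/3 = 1
(y -> y) <-> (x <-> x) = 1 <-> 1 = 1
z -> x = 1/6 -> 2/3 = 1
x <-> z = 2/3 <-> 1/6 = 1/2
(z -> x) -> (x <-> z) = 1 -> 1/2 = 1/2
((y -> y) <-> (x <-> x)) -> ((z -> x) -> (x <-> z)) = 1 -> 1/2 = 1/2
(((z -> (z -> z)) -> !(x <-> x)) <-> !(z -> !z)) <-> (((y -> y) <-> (x <-> x)) -> ((z -> x) -> (x <-> z))) = 1 <-> 1/2 = 1/2

1/2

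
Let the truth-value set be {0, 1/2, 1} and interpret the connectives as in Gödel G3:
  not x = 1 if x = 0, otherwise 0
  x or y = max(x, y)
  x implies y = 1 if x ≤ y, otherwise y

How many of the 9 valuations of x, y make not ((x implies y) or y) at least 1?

x = 0, y = 0 ↦ 0  <
x = 0, y = 1/2 ↦ 0  <
x = 0, y = 1 ↦ 0  <
x = 1/2, y = 0 ↦ 1  ≥
x = 1/2, y = 1/2 ↦ 0  <
x = 1/2, y = 1 ↦ 0  <
x = 1, y = 0 ↦ 1  ≥
x = 1, y = 1/2 ↦ 0  <
x = 1, y = 1 ↦ 0  <
So 2 of the 9 assignments meet the threshold.

2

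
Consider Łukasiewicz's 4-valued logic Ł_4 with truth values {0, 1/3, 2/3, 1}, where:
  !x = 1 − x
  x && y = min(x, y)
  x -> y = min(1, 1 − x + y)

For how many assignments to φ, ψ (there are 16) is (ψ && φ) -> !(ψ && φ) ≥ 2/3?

15

φ = 0, ψ = 0 ↦ 1  ≥
φ = 0, ψ = 1/3 ↦ 1  ≥
φ = 0, ψ = 2/3 ↦ 1  ≥
φ = 0, ψ = 1 ↦ 1  ≥
φ = 1/3, ψ = 0 ↦ 1  ≥
φ = 1/3, ψ = 1/3 ↦ 1  ≥
φ = 1/3, ψ = 2/3 ↦ 1  ≥
φ = 1/3, ψ = 1 ↦ 1  ≥
φ = 2/3, ψ = 0 ↦ 1  ≥
φ = 2/3, ψ = 1/3 ↦ 1  ≥
φ = 2/3, ψ = 2/3 ↦ 2/3  ≥
φ = 2/3, ψ = 1 ↦ 2/3  ≥
φ = 1, ψ = 0 ↦ 1  ≥
φ = 1, ψ = 1/3 ↦ 1  ≥
φ = 1, ψ = 2/3 ↦ 2/3  ≥
φ = 1, ψ = 1 ↦ 0  <
So 15 of the 16 assignments meet the threshold.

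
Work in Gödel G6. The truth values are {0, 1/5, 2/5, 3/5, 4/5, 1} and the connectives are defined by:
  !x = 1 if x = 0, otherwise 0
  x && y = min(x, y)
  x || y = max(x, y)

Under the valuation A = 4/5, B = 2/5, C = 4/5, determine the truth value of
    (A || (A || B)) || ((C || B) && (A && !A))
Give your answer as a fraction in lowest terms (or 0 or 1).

4/5

A || B = 4/5 || 2/5 = 4/5
A || (A || B) = 4/5 || 4/5 = 4/5
C || B = 4/5 || 2/5 = 4/5
!A = !4/5 = 0
A && !A = 4/5 && 0 = 0
(C || B) && (A && !A) = 4/5 && 0 = 0
(A || (A || B)) || ((C || B) && (A && !A)) = 4/5 || 0 = 4/5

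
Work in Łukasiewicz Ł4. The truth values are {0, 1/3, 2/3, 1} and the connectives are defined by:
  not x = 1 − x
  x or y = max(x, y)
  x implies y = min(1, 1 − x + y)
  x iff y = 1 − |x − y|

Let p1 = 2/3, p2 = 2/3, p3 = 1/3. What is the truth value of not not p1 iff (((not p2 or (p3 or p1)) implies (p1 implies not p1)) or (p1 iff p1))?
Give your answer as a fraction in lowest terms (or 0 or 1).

not p1 = not 2/3 = 1/3
not not p1 = not 1/3 = 2/3
not p2 = not 2/3 = 1/3
p3 or p1 = 1/3 or 2/3 = 2/3
not p2 or (p3 or p1) = 1/3 or 2/3 = 2/3
not p1 = not 2/3 = 1/3
p1 implies not p1 = 2/3 implies 1/3 = 2/3
(not p2 or (p3 or p1)) implies (p1 implies not p1) = 2/3 implies 2/3 = 1
p1 iff p1 = 2/3 iff 2/3 = 1
((not p2 or (p3 or p1)) implies (p1 implies not p1)) or (p1 iff p1) = 1 or 1 = 1
not not p1 iff (((not p2 or (p3 or p1)) implies (p1 implies not p1)) or (p1 iff p1)) = 2/3 iff 1 = 2/3

2/3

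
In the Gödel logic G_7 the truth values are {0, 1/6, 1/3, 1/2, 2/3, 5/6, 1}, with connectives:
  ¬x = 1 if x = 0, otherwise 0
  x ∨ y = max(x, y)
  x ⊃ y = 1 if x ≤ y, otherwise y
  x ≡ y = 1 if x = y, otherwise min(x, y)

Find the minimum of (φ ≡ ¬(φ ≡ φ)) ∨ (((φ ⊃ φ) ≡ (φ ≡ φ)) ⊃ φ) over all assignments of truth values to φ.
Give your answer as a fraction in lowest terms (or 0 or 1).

Take φ = 1/6:
φ ≡ φ = 1/6 ≡ 1/6 = 1
¬(φ ≡ φ) = ¬1 = 0
φ ≡ ¬(φ ≡ φ) = 1/6 ≡ 0 = 0
φ ⊃ φ = 1/6 ⊃ 1/6 = 1
φ ≡ φ = 1/6 ≡ 1/6 = 1
(φ ⊃ φ) ≡ (φ ≡ φ) = 1 ≡ 1 = 1
((φ ⊃ φ) ≡ (φ ≡ φ)) ⊃ φ = 1 ⊃ 1/6 = 1/6
(φ ≡ ¬(φ ≡ φ)) ∨ (((φ ⊃ φ) ≡ (φ ≡ φ)) ⊃ φ) = 0 ∨ 1/6 = 1/6
No assignment yields a value below 1/6, so this is the minimum.

1/6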